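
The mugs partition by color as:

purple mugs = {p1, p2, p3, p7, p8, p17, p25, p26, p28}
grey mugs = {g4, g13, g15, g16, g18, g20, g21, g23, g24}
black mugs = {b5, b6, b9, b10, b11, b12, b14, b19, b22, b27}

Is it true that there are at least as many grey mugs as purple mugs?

There are 9 grey mugs.
There are 9 purple mugs.
The claim requires 9 ≥ 9, which holds.

True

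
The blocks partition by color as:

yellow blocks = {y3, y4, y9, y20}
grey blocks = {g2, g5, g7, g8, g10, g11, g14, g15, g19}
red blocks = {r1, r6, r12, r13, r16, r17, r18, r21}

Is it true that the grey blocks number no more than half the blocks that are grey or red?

False

|grey blocks| = 9.
|blocks that are grey or red| = 17.
The claim requires 2 × 9 = 18 ≤ 17, which does not hold.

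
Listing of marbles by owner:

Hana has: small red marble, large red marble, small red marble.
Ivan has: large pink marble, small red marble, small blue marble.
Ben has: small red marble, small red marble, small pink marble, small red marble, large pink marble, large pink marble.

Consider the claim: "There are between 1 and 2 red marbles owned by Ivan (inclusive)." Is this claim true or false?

|red marbles owned by Ivan| = 1.
The claim requires 1 ≤ 1 ≤ 2, which holds.

True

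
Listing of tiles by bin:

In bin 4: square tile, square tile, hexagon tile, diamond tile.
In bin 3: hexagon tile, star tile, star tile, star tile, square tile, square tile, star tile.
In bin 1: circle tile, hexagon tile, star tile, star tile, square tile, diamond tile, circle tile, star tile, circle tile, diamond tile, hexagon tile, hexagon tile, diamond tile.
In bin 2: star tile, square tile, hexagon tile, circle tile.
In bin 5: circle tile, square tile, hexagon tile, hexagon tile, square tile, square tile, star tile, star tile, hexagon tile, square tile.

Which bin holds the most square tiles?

bin 5

Counts by bin (restricted to square tiles): bin 5→4, bin 4→2, bin 3→2, bin 2→1, bin 1→1.
The maximum is 4, held uniquely by bin 5.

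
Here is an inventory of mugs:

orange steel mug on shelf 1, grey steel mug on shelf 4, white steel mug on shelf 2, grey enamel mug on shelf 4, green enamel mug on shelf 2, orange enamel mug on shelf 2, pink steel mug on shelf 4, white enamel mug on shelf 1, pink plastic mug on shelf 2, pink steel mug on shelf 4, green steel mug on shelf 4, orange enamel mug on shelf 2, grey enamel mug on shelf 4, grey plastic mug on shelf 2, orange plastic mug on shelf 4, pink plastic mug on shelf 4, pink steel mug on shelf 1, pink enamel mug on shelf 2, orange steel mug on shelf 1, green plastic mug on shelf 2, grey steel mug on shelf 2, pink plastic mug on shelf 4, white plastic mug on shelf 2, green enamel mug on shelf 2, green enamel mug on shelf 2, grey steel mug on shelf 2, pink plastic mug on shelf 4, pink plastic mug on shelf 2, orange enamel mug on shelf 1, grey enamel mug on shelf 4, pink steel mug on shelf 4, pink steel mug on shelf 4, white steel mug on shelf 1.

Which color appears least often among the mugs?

Counts by color: pink 11, grey 7, orange 6, green 5, white 4.
The minimum is 4, held uniquely by white.

white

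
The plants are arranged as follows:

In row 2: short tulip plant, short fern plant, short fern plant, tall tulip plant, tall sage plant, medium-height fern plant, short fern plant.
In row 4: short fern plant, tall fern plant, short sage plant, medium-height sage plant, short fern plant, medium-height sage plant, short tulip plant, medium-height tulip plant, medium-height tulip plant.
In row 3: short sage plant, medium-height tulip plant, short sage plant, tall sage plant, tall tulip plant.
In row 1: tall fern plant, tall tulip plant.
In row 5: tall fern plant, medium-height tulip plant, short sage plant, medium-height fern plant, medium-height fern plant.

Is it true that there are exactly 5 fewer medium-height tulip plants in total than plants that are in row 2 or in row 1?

True

There are 4 medium-height tulip plants.
There are 9 plants in row 2 or in row 1.
The claim requires 9 − 4 (= 5) to equal 5, which holds.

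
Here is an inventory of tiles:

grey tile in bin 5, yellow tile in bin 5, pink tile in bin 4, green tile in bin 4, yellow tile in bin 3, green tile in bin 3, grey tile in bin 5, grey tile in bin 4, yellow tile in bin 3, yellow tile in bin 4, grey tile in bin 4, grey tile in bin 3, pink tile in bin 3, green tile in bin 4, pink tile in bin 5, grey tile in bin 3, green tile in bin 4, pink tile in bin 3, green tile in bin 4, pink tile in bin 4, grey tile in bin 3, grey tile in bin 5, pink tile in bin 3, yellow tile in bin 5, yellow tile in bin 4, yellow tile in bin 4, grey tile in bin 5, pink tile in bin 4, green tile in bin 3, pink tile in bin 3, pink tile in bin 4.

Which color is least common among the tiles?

green

Counts by color: grey 9, pink 9, yellow 7, green 6.
The minimum is 6, held uniquely by green.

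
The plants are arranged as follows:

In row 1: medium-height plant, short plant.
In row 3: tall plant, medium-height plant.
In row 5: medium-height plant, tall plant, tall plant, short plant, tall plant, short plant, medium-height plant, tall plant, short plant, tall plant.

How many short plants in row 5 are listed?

3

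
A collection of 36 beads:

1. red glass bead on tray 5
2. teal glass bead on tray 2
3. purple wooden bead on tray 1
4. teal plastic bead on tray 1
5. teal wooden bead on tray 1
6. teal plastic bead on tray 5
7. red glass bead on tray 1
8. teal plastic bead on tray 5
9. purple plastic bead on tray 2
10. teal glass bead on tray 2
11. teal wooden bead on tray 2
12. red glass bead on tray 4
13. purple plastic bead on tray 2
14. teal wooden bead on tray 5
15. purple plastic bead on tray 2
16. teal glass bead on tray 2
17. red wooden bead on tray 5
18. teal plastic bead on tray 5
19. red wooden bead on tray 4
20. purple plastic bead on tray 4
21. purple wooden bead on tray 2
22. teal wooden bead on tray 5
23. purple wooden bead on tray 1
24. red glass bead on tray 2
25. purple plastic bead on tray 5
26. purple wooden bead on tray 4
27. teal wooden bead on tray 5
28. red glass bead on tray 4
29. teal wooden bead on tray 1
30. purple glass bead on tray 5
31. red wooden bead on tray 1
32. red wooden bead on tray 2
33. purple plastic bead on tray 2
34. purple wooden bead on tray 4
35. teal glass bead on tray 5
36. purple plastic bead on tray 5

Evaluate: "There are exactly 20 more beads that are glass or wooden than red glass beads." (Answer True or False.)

True

There are 25 beads that are glass or wooden.
There are 5 red glass beads.
The claim requires 25 − 5 (= 20) to equal 20, which holds.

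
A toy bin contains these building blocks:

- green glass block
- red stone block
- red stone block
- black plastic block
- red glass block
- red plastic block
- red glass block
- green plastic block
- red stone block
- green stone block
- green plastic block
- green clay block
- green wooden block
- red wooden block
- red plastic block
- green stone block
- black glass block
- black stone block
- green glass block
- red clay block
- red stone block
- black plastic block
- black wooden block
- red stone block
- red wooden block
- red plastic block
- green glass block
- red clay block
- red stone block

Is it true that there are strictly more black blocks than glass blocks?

There are 5 black blocks.
There are 6 glass blocks.
The claim requires 5 > 6, which does not hold.

False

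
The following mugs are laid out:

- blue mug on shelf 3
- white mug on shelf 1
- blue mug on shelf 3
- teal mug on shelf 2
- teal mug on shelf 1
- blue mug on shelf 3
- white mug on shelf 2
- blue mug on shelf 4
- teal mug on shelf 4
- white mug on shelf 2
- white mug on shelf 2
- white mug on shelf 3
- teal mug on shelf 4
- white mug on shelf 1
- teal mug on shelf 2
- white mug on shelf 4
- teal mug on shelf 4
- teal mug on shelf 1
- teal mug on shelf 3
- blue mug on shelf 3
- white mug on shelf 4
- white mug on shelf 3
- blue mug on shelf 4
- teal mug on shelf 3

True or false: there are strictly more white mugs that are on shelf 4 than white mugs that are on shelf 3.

|white mugs on shelf 4| = 2.
|white mugs on shelf 3| = 2.
The claim requires 2 > 2, which does not hold.

False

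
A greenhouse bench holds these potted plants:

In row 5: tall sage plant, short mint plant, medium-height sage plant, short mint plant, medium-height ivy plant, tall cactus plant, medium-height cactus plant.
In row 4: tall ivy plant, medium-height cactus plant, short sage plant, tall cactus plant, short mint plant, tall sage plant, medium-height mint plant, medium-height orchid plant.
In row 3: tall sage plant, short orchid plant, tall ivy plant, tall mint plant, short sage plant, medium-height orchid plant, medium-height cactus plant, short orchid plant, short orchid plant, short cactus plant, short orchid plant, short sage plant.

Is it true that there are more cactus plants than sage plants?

There are 6 cactus plants.
There are 7 sage plants.
The claim requires 6 > 7, which does not hold.

False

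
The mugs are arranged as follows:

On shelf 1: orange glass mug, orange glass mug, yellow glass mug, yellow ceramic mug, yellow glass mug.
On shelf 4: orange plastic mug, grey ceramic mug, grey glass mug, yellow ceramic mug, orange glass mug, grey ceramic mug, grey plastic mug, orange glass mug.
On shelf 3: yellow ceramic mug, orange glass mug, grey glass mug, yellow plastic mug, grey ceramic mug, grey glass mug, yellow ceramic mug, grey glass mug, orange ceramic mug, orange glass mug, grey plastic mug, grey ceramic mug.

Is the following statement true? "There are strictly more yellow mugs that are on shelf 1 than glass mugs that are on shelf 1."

|yellow mugs on shelf 1| = 3.
|glass mugs on shelf 1| = 4.
The claim requires 3 > 4, which does not hold.

False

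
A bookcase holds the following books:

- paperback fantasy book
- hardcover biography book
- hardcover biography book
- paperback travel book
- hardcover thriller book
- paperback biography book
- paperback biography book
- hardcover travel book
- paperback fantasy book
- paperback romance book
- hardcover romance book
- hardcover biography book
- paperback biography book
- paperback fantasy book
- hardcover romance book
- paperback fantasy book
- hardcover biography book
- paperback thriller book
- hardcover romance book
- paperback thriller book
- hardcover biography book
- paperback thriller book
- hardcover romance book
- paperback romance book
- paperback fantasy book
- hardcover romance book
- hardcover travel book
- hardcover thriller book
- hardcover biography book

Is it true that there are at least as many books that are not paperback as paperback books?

|books that are not paperback| = 15.
|paperback books| = 14.
The claim requires 15 ≥ 14, which holds.

True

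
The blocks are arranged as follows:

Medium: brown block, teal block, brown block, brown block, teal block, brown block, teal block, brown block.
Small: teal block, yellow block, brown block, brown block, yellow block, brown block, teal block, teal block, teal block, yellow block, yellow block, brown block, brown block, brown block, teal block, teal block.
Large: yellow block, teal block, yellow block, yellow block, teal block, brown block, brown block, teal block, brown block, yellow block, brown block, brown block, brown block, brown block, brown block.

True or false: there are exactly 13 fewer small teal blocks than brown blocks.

|small teal blocks| = 6.
|brown blocks| = 19.
The claim requires 19 − 6 (= 13) to equal 13, which holds.

True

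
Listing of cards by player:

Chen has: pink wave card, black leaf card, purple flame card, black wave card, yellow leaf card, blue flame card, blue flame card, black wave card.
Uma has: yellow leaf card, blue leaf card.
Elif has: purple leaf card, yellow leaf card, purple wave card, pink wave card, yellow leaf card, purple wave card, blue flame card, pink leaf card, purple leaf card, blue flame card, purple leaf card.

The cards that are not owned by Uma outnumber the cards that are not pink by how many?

cards that are not owned by Uma: 19.
cards that are not pink: 18.
19 − 18 = 1.

1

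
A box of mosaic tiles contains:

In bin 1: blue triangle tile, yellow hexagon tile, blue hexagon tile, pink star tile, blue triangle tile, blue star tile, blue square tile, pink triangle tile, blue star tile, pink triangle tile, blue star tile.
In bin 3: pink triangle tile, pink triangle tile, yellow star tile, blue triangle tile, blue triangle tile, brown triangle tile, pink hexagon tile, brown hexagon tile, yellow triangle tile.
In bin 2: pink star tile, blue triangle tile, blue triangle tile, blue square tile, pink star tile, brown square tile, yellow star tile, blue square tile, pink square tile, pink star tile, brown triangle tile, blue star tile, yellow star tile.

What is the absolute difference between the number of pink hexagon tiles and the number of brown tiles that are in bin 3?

1

pink hexagon tiles: 1. brown tiles in bin 3: 2.
|1 − 2| = 2 − 1 = 1.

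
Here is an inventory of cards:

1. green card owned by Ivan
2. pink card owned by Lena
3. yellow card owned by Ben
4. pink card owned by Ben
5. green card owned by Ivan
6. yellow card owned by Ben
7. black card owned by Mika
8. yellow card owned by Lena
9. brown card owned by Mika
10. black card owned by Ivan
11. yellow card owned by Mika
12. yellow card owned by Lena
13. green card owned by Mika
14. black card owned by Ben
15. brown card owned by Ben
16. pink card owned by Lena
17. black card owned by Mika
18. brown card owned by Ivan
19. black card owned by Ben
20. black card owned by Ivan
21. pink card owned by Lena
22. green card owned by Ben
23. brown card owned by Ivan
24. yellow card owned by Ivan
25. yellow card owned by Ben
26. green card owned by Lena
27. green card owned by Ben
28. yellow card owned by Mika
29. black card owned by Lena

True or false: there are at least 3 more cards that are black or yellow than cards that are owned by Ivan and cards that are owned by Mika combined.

cards that are black or yellow: 15.
cards owned by Ivan: 7; cards owned by Mika: 6; combined: 7 + 6 = 13.
The claim requires 15 − 13 = 2 ≥ 3, which does not hold.

False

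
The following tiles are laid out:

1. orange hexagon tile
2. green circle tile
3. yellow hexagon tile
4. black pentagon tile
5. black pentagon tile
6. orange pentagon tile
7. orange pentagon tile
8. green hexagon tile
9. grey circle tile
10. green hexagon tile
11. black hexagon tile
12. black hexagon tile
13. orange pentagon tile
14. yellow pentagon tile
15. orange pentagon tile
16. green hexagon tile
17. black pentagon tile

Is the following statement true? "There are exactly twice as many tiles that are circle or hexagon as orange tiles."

False

tiles that are circle or hexagon: 9.
orange tiles: 5.
The claim requires 9 = 2 × 5 = 10, which does not hold.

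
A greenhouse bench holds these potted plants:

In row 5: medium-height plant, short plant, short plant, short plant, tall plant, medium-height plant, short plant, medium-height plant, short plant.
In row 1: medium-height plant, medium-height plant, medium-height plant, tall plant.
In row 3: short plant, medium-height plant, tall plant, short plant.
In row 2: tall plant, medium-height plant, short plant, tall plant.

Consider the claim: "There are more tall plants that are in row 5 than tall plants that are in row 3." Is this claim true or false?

False

There is 1 tall plant in row 5.
There is 1 tall plant in row 3.
The claim requires 1 > 1, which does not hold.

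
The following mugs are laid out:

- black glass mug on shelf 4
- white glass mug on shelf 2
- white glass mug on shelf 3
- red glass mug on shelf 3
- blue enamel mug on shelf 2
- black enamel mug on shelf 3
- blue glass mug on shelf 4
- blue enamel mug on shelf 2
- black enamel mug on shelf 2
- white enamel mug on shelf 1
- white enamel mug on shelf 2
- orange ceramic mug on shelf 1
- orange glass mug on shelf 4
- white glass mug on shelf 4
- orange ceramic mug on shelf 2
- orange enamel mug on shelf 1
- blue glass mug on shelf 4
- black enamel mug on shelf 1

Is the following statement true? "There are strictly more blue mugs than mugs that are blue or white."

|blue mugs| = 4.
|mugs that are blue or white| = 9.
The claim requires 4 > 9, which does not hold.

False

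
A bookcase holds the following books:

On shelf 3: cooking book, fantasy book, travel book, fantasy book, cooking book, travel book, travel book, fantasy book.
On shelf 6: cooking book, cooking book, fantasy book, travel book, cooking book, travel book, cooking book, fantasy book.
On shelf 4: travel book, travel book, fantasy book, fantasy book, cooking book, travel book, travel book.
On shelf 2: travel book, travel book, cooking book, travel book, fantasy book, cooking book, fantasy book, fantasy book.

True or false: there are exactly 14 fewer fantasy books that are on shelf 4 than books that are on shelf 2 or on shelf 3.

|fantasy books on shelf 4| = 2.
|books on shelf 2 or on shelf 3| = 16.
The claim requires 16 − 2 (= 14) to equal 14, which holds.

True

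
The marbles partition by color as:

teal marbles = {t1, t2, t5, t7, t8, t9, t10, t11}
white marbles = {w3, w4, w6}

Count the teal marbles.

8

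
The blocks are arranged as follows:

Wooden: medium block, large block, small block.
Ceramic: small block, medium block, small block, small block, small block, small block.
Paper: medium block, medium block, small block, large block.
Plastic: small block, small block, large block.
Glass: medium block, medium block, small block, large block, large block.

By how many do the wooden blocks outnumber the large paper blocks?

2

wooden blocks: 3.
large paper blocks: 1.
3 − 1 = 2.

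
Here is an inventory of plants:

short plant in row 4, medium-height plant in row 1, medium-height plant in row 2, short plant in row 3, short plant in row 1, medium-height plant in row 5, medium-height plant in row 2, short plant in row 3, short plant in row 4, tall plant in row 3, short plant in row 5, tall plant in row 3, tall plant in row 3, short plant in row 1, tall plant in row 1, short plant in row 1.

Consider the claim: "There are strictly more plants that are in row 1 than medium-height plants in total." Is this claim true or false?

True

There are 5 plants in row 1.
There are 4 medium-height plants.
The claim requires 5 > 4, which holds.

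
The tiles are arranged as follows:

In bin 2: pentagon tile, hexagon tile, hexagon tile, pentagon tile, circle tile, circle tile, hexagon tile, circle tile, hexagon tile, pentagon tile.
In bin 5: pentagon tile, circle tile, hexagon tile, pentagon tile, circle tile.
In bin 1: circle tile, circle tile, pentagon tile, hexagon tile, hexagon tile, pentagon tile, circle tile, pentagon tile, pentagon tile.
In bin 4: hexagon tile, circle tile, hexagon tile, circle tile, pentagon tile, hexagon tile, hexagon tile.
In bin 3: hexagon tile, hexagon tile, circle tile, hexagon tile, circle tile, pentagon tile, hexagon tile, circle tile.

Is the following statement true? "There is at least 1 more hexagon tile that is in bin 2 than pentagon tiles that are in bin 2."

True

hexagon tiles in bin 2: 4.
pentagon tiles in bin 2: 3.
The claim requires 4 − 3 = 1 ≥ 1, which holds.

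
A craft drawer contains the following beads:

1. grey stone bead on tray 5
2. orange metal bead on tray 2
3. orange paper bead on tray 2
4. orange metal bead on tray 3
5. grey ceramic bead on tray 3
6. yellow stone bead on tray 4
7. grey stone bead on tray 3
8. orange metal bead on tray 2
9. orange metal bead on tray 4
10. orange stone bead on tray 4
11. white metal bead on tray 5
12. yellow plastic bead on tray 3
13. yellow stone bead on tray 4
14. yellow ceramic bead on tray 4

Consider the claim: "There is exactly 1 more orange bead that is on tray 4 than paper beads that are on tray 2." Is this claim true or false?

True

There are 2 orange beads on tray 4.
There is 1 paper bead on tray 2.
The claim requires 2 − 1 (= 1) to equal 1, which holds.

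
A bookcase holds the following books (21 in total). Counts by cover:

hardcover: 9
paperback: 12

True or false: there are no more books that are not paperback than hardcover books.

True

|books that are not paperback| = 9.
|hardcover books| = 9.
The claim requires 9 ≤ 9, which holds.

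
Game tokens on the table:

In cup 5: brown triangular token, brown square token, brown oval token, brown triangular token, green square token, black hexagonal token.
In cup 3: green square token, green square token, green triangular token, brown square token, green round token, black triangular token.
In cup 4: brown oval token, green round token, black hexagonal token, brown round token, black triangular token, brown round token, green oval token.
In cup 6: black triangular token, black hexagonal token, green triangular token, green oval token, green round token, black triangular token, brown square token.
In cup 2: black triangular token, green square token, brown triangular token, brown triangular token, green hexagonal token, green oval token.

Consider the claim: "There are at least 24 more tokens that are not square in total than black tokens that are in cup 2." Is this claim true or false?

There are 25 tokens that are not square.
There is 1 black token in cup 2.
The claim requires 25 − 1 = 24 ≥ 24, which holds.

True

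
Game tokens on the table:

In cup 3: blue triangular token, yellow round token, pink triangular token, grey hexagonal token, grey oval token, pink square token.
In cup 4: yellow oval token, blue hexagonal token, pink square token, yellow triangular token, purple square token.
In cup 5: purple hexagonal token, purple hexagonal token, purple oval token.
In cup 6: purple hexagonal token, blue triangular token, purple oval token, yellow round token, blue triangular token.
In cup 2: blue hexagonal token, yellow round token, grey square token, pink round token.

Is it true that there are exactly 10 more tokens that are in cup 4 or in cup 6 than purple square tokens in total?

tokens in cup 4 or in cup 6: 10.
purple square tokens: 1.
The claim requires 10 − 1 (= 9) to equal 10, which does not hold.

False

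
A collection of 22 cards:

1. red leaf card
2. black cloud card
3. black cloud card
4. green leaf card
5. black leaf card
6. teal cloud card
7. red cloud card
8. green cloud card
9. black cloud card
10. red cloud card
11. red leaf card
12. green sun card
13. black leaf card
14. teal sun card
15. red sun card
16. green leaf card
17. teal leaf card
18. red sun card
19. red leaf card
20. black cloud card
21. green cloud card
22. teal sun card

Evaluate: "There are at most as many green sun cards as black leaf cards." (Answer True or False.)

True

There is 1 green sun card.
There are 2 black leaf cards.
The claim requires 1 ≤ 2, which holds.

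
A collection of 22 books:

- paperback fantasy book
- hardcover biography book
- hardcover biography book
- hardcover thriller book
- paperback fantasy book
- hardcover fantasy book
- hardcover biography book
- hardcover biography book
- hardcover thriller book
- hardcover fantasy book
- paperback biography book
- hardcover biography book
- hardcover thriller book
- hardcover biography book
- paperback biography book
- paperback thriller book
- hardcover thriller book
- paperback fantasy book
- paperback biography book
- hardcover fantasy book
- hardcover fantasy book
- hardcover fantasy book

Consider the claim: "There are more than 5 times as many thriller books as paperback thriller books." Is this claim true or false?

thriller books: 5.
paperback thriller books: 1.
The claim requires 5 > 5 × 1 = 5, which does not hold.

False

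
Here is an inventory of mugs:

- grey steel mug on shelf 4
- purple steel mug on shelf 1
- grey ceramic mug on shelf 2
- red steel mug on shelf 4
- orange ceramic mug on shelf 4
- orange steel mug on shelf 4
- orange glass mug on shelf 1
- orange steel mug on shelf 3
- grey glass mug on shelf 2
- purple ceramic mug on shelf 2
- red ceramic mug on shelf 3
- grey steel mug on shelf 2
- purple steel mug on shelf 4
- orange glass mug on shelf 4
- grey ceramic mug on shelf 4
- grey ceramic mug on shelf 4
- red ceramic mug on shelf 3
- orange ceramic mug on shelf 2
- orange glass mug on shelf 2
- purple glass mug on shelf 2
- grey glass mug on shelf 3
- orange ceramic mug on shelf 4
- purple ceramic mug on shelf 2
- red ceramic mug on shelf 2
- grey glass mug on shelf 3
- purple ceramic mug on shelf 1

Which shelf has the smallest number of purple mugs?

shelf 3

Counts by shelf (restricted to purple mugs): shelf 2→3, shelf 1→2, shelf 4→1, shelf 3→0.
The minimum is 0, held uniquely by shelf 3.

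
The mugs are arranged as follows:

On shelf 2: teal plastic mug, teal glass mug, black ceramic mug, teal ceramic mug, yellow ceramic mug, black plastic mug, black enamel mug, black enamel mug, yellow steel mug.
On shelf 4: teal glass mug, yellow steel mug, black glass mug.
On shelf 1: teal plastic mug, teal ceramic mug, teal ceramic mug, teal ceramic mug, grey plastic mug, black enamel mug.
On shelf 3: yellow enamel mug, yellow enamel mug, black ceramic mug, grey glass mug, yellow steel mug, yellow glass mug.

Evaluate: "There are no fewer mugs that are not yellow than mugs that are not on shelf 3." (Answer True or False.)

There are 17 mugs that are not yellow.
There are 18 mugs that are not on shelf 3.
The claim requires 17 ≥ 18, which does not hold.

False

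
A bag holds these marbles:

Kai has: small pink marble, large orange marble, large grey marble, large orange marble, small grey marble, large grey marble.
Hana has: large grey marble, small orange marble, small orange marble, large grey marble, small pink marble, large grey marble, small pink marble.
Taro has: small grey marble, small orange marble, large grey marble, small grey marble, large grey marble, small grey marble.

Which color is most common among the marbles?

Counts by color: grey 11, orange 5, pink 3.
The maximum is 11, held uniquely by grey.

grey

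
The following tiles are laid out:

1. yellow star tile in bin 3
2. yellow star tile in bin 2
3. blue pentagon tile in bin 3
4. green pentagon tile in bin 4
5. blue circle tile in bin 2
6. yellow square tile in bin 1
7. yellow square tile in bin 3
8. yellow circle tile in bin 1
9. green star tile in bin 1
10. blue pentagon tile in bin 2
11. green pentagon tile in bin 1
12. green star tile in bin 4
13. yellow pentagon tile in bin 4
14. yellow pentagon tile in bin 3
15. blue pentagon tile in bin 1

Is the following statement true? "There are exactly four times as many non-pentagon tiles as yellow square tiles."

non-pentagon tiles: 8.
yellow square tiles: 2.
The claim requires 8 = 4 × 2 = 8, which holds.

True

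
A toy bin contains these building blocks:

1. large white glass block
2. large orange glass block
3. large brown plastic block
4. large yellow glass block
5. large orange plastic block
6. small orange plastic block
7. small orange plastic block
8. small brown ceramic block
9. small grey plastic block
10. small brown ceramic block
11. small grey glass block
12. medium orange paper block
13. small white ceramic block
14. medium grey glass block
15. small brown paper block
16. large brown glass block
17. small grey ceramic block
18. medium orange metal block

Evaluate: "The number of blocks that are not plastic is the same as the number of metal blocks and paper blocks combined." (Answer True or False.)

There are 13 blocks that are not plastic.
metal blocks: 1; paper blocks: 2; combined: 1 + 2 = 3.
The claim requires 13 = 3, which does not hold.

False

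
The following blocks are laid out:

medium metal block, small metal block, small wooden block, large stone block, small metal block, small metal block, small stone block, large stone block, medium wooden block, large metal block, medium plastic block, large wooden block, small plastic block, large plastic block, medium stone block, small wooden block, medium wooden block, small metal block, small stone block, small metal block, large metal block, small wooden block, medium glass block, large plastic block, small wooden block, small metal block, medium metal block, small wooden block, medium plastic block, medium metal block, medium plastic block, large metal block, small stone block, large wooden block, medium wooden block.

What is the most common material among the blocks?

metal

Counts by material: metal 12, wooden 10, plastic 6, stone 6, glass 1.
The maximum is 12, held uniquely by metal.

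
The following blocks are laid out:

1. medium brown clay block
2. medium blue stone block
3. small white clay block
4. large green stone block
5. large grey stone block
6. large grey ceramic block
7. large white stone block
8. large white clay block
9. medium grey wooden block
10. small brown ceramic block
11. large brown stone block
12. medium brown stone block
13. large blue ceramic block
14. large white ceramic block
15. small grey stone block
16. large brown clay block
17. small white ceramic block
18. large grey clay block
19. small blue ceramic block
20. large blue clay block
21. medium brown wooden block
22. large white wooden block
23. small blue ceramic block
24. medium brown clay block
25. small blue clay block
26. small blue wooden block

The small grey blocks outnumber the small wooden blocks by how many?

small grey blocks: 1.
small wooden blocks: 1.
1 − 1 = 0.

0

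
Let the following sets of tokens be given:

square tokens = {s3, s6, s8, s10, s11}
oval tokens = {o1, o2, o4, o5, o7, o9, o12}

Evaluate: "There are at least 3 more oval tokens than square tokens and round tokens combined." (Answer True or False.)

|oval tokens| = 7.
square tokens: 5; round tokens: 0; combined: 5 + 0 = 5.
The claim requires 7 − 5 = 2 ≥ 3, which does not hold.

False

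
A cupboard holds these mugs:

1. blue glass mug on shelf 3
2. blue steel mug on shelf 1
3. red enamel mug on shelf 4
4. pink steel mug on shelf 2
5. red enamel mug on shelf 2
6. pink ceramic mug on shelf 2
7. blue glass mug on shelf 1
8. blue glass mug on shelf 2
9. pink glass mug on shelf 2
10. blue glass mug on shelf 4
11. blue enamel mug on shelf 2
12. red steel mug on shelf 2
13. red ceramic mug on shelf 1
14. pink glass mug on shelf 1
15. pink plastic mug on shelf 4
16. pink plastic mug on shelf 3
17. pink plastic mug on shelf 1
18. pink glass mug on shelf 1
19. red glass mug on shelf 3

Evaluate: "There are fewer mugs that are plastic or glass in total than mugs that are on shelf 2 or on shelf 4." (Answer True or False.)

mugs that are plastic or glass: 11.
mugs on shelf 2 or on shelf 4: 10.
The claim requires 11 < 10, which does not hold.

False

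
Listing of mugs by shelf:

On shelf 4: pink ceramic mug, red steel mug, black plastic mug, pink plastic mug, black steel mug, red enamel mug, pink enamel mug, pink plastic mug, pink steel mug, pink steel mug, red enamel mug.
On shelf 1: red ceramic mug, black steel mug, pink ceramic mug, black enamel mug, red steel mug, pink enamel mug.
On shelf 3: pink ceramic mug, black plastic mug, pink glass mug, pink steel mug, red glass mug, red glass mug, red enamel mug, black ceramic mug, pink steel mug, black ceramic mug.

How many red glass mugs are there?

2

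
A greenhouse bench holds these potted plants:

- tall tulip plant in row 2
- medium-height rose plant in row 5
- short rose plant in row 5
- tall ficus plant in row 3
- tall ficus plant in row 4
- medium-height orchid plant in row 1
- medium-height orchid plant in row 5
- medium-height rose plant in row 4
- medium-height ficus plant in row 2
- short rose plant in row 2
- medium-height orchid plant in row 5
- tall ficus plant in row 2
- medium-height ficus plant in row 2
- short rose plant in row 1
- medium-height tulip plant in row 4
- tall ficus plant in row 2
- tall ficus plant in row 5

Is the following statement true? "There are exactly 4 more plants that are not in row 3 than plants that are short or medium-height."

False

|plants that are not in row 3| = 16.
|plants that are short or medium-height| = 11.
The claim requires 16 − 11 (= 5) to equal 4, which does not hold.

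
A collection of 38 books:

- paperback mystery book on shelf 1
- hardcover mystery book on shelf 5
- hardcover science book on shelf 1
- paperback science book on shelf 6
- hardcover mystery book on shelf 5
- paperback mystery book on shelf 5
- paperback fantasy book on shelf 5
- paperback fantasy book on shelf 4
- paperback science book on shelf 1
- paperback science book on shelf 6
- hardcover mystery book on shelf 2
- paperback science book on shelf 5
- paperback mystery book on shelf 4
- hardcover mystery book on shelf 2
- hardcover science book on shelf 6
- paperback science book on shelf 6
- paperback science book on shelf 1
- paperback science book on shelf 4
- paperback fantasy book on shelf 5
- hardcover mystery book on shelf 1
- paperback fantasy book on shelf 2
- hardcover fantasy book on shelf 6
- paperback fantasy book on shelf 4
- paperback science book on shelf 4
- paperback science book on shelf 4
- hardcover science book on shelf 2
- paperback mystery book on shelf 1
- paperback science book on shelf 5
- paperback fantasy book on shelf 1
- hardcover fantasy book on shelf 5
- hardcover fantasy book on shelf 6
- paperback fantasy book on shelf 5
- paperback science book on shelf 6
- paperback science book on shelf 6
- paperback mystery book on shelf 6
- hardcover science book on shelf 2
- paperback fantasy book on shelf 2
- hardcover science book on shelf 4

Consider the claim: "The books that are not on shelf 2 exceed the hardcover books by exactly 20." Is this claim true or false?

books that are not on shelf 2: 32.
hardcover books: 13.
The claim requires 32 − 13 (= 19) to equal 20, which does not hold.

False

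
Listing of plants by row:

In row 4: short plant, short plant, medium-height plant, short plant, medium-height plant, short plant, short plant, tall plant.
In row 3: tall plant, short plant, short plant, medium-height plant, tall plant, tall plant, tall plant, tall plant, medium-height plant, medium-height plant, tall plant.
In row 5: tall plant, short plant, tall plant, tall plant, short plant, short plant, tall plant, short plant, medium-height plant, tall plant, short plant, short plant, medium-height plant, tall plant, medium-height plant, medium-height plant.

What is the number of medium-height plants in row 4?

2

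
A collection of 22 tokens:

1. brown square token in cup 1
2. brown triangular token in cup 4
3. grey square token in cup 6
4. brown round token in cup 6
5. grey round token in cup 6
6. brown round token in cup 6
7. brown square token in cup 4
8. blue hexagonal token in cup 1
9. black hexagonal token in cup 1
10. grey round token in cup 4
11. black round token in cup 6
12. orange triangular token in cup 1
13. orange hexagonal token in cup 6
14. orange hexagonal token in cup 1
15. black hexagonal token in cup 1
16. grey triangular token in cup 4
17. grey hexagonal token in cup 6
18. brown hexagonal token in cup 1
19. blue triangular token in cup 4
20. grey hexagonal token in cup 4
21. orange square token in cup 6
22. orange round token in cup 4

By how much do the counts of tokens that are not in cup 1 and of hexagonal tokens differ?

7

tokens that are not in cup 1: 15. hexagonal tokens: 8.
|15 − 8| = 15 − 8 = 7.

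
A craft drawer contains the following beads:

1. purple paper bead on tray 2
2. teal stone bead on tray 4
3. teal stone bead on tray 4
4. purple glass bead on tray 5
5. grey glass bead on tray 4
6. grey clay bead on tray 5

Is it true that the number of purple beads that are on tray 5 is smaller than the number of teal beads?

purple beads on tray 5: 1.
teal beads: 2.
The claim requires 1 < 2, which holds.

True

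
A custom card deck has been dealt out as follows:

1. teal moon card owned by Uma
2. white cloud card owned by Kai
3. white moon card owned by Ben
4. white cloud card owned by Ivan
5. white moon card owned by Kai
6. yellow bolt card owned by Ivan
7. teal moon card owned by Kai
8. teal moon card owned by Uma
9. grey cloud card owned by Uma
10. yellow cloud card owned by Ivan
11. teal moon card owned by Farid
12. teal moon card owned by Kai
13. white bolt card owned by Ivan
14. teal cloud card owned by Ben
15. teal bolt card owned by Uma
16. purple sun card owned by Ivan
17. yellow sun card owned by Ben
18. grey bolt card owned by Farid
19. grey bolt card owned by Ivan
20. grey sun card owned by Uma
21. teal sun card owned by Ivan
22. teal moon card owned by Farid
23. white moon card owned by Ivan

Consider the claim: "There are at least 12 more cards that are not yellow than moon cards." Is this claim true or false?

False

There are 20 cards that are not yellow.
There are 9 moon cards.
The claim requires 20 − 9 = 11 ≥ 12, which does not hold.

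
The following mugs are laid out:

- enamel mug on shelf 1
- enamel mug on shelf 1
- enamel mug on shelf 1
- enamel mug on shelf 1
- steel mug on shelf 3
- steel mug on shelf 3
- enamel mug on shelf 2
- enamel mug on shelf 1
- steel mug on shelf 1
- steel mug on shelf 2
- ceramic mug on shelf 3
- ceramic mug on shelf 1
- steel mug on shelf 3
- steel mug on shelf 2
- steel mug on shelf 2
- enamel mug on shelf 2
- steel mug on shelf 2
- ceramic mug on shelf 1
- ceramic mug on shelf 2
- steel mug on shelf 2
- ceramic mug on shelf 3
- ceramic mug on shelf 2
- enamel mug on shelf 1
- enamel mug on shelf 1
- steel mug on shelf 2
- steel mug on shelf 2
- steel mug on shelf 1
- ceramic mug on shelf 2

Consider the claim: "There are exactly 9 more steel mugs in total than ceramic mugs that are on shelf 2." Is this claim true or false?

True

steel mugs: 12.
ceramic mugs on shelf 2: 3.
The claim requires 12 − 3 (= 9) to equal 9, which holds.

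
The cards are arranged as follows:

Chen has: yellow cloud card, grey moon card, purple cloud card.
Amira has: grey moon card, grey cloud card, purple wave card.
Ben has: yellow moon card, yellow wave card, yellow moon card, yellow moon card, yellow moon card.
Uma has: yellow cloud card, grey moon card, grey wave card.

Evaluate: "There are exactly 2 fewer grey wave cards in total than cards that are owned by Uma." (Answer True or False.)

|grey wave cards| = 1.
|cards owned by Uma| = 3.
The claim requires 3 − 1 (= 2) to equal 2, which holds.

True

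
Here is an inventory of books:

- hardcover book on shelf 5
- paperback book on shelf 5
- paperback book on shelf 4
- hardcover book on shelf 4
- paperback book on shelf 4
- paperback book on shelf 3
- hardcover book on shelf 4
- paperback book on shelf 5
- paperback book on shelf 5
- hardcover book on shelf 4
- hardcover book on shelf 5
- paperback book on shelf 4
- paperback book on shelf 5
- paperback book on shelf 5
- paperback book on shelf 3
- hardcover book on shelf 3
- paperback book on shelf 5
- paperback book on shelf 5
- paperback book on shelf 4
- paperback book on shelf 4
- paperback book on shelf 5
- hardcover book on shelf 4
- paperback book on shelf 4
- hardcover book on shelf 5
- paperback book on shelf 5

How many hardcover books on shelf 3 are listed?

1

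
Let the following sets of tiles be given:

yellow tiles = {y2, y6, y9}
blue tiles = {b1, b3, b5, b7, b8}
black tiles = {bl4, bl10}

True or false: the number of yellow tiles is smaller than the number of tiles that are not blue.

yellow tiles: 3.
tiles that are not blue: 5.
The claim requires 3 < 5, which holds.

True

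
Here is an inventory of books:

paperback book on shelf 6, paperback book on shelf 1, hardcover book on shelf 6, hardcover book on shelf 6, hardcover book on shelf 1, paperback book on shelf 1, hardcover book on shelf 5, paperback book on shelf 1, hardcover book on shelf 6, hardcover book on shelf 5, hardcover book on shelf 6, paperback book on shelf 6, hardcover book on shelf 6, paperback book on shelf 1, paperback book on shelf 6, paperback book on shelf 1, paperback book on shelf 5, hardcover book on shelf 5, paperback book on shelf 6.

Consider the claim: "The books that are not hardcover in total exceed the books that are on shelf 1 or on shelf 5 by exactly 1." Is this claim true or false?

books that are not hardcover: 10.
books on shelf 1 or on shelf 5: 10.
The claim requires 10 − 10 (= 0) to equal 1, which does not hold.

False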